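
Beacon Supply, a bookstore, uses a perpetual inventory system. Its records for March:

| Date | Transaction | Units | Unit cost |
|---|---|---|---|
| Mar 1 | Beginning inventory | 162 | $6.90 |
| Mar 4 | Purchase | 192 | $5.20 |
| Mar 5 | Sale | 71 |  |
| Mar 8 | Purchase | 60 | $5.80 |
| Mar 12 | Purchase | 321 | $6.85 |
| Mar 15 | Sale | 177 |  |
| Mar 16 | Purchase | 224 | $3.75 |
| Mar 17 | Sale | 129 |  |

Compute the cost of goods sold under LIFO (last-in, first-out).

COGS = $2,065.40

Mar 5, 71 sold [LIFO — newest first]: 71 @ $5.20 = $369.20
Mar 15, 177 sold [LIFO — newest first]: 177 @ $6.85 = $1,212.45
Mar 17, 129 sold [LIFO — newest first]: 129 @ $3.75 = $483.75
Total COGS = $369.20 + $1,212.45 + $483.75 = $2,065.40
Ending inventory: 162 @ $6.90 + 121 @ $5.20 + 60 @ $5.80 + 144 @ $6.85 + 95 @ $3.75 = $3,437.65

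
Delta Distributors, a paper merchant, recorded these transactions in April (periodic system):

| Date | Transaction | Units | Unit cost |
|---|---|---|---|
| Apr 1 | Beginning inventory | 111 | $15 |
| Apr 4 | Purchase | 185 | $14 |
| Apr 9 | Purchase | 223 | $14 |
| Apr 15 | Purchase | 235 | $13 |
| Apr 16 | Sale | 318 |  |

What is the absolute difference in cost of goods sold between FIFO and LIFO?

FIFO COGS: 111 @ $15 + 185 @ $14 + 22 @ $14 = $4,563
LIFO COGS: 235 @ $13 + 83 @ $14 = $4,217
Difference = |$4,563 − $4,217| = $346

$346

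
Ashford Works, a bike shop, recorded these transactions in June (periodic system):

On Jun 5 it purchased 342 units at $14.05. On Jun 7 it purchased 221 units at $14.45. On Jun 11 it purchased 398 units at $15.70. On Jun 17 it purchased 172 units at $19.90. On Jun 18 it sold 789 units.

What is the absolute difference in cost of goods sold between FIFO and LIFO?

$1,289.20

FIFO COGS: 342 @ $14.05 + 221 @ $14.45 + 226 @ $15.70 = $11,546.75
LIFO COGS: 172 @ $19.90 + 398 @ $15.70 + 219 @ $14.45 = $12,835.95
Difference = |$11,546.75 − $12,835.95| = $1,289.20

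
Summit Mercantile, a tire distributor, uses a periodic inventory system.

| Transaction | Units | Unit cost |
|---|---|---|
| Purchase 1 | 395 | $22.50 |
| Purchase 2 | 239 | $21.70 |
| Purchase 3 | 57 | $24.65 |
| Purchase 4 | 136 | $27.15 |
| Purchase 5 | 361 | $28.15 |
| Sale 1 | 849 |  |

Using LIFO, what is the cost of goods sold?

Sale 1 (849) [LIFO — newest first]: 361 @ $28.15 + 136 @ $27.15 + 57 @ $24.65 + 239 @ $21.70 + 56 @ $22.50 = $21,705.90
Ending inventory: 339 @ $22.50 = $7,627.50

COGS = $21,705.90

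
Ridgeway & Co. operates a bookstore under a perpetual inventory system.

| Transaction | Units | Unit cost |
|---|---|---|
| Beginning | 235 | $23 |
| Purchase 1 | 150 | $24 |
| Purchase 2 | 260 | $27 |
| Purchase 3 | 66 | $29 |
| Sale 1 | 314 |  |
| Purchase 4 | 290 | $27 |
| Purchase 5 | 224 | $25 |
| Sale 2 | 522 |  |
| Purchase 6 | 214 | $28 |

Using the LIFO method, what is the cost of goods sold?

COGS = $22,256

Sale 1 (314) [LIFO — newest first]: 66 @ $29 + 248 @ $27 = $8,610
Sale 2 (522) [LIFO — newest first]: 224 @ $25 + 290 @ $27 + 8 @ $27 = $13,646
Total COGS = $8,610 + $13,646 = $22,256
Ending inventory: 235 @ $23 + 150 @ $24 + 4 @ $27 + 214 @ $28 = $15,105
Check: goods available $37,361 = COGS $22,256 + ending $15,105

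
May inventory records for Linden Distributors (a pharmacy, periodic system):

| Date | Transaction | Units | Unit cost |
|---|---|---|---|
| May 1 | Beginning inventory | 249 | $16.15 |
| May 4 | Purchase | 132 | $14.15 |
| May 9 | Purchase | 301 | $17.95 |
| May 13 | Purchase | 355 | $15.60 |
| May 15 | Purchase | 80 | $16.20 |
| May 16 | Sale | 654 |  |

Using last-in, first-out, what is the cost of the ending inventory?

May 16, 654 sold [LIFO — newest first]: 80 @ $16.20 + 355 @ $15.60 + 219 @ $17.95 = $10,765.05
Ending inventory: 249 @ $16.15 + 132 @ $14.15 + 82 @ $17.95 = $7,361.05

Ending inventory = $7,361.05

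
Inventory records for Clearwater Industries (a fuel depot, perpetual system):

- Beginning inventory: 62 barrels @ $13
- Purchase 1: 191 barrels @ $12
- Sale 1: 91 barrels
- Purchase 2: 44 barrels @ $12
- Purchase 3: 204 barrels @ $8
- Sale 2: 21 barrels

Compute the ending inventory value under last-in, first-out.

Ending inventory = $3,998

Sale 1 (91) [LIFO — newest first]: 91 @ $12 = $1,092
Sale 2 (21) [LIFO — newest first]: 21 @ $8 = $168
Total COGS = $1,092 + $168 = $1,260
Ending inventory: 62 @ $13 + 100 @ $12 + 44 @ $12 + 183 @ $8 = $3,998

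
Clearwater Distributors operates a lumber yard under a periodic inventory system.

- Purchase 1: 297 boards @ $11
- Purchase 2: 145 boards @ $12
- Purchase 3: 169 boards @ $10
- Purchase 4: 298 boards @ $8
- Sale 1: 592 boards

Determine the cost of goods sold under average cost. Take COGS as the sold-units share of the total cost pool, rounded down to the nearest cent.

Sale 1, sell 592: 592/909 × $9,081.00 → $5,914.13
Ending inventory (cost pool remaining) = $3,166.87
Check: goods available $9,081.00 = COGS $5,914.13 + ending $3,166.87

COGS = $5,914.13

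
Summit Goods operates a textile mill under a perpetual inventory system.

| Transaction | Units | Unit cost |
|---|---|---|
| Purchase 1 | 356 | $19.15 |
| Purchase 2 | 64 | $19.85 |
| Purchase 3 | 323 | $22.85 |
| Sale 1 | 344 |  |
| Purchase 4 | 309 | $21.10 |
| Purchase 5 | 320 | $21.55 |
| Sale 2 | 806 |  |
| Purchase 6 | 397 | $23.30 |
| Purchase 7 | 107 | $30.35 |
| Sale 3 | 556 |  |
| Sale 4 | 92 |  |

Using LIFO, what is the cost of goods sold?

COGS = $39,888.10

Sale 1 (344) [LIFO — newest first]: 323 @ $22.85 + 21 @ $19.85 = $7,797.40
Sale 2 (806) [LIFO — newest first]: 320 @ $21.55 + 309 @ $21.10 + 43 @ $19.85 + 134 @ $19.15 = $16,835.55
Sale 3 (556) [LIFO — newest first]: 107 @ $30.35 + 397 @ $23.30 + 52 @ $19.15 = $13,493.35
Sale 4 (92) [LIFO — newest first]: 92 @ $19.15 = $1,761.80
Total COGS = $7,797.40 + $16,835.55 + $13,493.35 + $1,761.80 = $39,888.10
Ending inventory: 78 @ $19.15 = $1,493.70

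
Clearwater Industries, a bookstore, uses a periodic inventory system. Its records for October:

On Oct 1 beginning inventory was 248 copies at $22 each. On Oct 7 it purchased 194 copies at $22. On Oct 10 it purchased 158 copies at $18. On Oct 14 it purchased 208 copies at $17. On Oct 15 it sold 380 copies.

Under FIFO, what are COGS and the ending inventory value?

COGS = $8,360; ending inventory = $7,744

Oct 15, 380 sold [FIFO — oldest first]: 248 @ $22 + 132 @ $22 = $8,360
Ending inventory: 62 @ $22 + 158 @ $18 + 208 @ $17 = $7,744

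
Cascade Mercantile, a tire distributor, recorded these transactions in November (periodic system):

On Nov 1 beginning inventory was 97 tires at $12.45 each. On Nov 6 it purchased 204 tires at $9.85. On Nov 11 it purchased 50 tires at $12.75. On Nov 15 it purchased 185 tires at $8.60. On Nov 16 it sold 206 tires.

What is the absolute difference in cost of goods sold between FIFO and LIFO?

FIFO COGS: 97 @ $12.45 + 109 @ $9.85 = $2,281.30
LIFO COGS: 185 @ $8.60 + 21 @ $12.75 = $1,858.75
Difference = |$2,281.30 − $1,858.75| = $422.55

$422.55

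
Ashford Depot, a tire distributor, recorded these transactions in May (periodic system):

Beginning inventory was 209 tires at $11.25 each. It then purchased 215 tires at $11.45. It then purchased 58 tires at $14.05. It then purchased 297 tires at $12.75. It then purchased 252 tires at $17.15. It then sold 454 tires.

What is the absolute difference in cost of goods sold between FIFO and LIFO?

$1,662.80

FIFO COGS: 209 @ $11.25 + 215 @ $11.45 + 30 @ $14.05 = $5,234.50
LIFO COGS: 252 @ $17.15 + 202 @ $12.75 = $6,897.30
Difference = |$5,234.50 − $6,897.30| = $1,662.80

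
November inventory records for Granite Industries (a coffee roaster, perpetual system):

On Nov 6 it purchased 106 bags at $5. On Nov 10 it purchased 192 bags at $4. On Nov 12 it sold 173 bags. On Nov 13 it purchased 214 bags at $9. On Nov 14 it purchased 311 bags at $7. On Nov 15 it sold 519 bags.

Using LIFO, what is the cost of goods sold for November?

COGS = $4,741

Nov 12, 173 sold [LIFO — newest first]: 173 @ $4 = $692
Nov 15, 519 sold [LIFO — newest first]: 311 @ $7 + 208 @ $9 = $4,049
Total COGS = $692 + $4,049 = $4,741
Ending inventory: 106 @ $5 + 19 @ $4 + 6 @ $9 = $660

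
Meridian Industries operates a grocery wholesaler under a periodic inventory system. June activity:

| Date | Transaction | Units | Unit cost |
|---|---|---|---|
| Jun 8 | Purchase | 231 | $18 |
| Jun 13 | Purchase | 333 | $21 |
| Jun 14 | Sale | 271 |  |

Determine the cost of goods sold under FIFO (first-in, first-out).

COGS = $4,998

Jun 14, 271 sold [FIFO — oldest first]: 231 @ $18 + 40 @ $21 = $4,998
Ending inventory: 293 @ $21 = $6,153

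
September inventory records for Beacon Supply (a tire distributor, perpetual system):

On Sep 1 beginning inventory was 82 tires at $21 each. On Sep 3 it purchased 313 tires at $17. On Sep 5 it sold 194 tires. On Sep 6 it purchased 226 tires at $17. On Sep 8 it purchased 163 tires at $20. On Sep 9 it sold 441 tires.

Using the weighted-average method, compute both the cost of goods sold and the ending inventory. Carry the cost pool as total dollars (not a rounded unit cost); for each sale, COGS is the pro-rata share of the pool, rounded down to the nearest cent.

After Sep 1: 82 on hand, pool $1,722.00 (≈ $21.0000 each)
After Sep 3: 395 on hand, pool $7,043.00 (≈ $17.8304 each)
Sep 5, sell 194: 194/395 × $7,043.00 → $3,459.09
After Sep 6: 427 on hand, pool $7,425.91 (≈ $17.3909 each)
After Sep 8: 590 on hand, pool $10,685.91 (≈ $18.1117 each)
Sep 9, sell 441: 441/590 × $10,685.91 → $7,987.26
Total COGS = $3,459.09 + $7,987.26 = $11,446.35
Ending inventory (cost pool remaining) = $2,698.65
Check: goods available $14,145.00 = COGS $11,446.35 + ending $2,698.65

COGS = $11,446.35; ending inventory = $2,698.65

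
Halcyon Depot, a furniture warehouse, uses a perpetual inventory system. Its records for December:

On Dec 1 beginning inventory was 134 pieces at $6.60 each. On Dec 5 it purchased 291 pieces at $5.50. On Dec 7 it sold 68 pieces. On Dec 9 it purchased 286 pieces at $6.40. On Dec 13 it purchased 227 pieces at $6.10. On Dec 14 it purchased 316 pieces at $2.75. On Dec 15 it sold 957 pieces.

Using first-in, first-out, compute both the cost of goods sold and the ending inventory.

COGS = $5,939.25; ending inventory = $629.75

Dec 7, 68 sold [FIFO — oldest first]: 68 @ $6.60 = $448.80
Dec 15, 957 sold [FIFO — oldest first]: 66 @ $6.60 + 291 @ $5.50 + 286 @ $6.40 + 227 @ $6.10 + 87 @ $2.75 = $5,490.45
Total COGS = $448.80 + $5,490.45 = $5,939.25
Ending inventory: 229 @ $2.75 = $629.75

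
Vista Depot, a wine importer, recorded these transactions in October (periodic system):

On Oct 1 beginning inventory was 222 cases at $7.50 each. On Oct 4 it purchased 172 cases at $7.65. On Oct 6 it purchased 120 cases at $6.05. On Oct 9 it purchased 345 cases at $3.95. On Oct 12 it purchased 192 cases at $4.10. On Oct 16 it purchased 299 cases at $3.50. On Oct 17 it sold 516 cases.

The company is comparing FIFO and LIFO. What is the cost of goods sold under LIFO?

FIFO COGS: 222 @ $7.50 + 172 @ $7.65 + 120 @ $6.05 + 2 @ $3.95 = $3,714.70
LIFO COGS: 299 @ $3.50 + 192 @ $4.10 + 25 @ $3.95 = $1,932.45

COGS = $1,932.45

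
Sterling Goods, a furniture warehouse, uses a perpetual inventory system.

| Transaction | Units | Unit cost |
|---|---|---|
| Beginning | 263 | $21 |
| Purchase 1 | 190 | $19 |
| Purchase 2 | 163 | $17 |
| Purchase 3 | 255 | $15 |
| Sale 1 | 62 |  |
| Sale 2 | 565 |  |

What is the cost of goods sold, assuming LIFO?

Sale 1 (62) [LIFO — newest first]: 62 @ $15 = $930
Sale 2 (565) [LIFO — newest first]: 193 @ $15 + 163 @ $17 + 190 @ $19 + 19 @ $21 = $9,675
Total COGS = $930 + $9,675 = $10,605
Ending inventory: 244 @ $21 = $5,124
Check: goods available $15,729 = COGS $10,605 + ending $5,124

COGS = $10,605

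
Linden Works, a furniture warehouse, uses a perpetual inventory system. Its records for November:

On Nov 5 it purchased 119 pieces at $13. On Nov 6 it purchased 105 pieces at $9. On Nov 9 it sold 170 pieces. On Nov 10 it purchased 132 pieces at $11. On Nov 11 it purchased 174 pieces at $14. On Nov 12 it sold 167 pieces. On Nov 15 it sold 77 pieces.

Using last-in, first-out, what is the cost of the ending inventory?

Nov 9, 170 sold [LIFO — newest first]: 105 @ $9 + 65 @ $13 = $1,790
Nov 12, 167 sold [LIFO — newest first]: 167 @ $14 = $2,338
Nov 15, 77 sold [LIFO — newest first]: 7 @ $14 + 70 @ $11 = $868
Total COGS = $1,790 + $2,338 + $868 = $4,996
Ending inventory: 54 @ $13 + 62 @ $11 = $1,384

Ending inventory = $1,384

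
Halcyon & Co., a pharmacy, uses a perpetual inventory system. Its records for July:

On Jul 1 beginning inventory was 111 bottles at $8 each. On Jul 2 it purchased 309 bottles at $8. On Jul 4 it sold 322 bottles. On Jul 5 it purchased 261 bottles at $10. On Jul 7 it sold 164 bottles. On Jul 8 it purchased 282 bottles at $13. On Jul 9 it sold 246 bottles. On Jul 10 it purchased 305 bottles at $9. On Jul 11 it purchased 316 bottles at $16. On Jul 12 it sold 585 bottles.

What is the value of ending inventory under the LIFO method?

Jul 4, 322 sold [LIFO — newest first]: 309 @ $8 + 13 @ $8 = $2,576
Jul 7, 164 sold [LIFO — newest first]: 164 @ $10 = $1,640
Jul 9, 246 sold [LIFO — newest first]: 246 @ $13 = $3,198
Jul 12, 585 sold [LIFO — newest first]: 316 @ $16 + 269 @ $9 = $7,477
Total COGS = $2,576 + $1,640 + $3,198 + $7,477 = $14,891
Ending inventory: 98 @ $8 + 97 @ $10 + 36 @ $13 + 36 @ $9 = $2,546

Ending inventory = $2,546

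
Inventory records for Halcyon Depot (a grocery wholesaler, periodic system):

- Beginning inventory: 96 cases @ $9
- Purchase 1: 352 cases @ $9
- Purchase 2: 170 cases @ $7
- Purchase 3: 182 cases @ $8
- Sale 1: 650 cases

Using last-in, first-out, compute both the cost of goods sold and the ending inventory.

COGS = $5,328; ending inventory = $1,350

Sale 1 (650) [LIFO — newest first]: 182 @ $8 + 170 @ $7 + 298 @ $9 = $5,328
Ending inventory: 96 @ $9 + 54 @ $9 = $1,350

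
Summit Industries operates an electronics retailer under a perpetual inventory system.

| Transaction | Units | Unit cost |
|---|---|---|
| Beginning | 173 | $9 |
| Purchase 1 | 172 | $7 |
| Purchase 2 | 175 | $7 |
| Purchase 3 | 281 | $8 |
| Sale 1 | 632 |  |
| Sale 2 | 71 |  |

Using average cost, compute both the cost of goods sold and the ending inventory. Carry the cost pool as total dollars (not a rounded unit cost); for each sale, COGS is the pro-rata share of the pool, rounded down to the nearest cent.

After Beginning: 173 on hand, pool $1,557.00 (≈ $9.0000 each)
After Purchase 1: 345 on hand, pool $2,761.00 (≈ $8.0029 each)
After Purchase 2: 520 on hand, pool $3,986.00 (≈ $7.6654 each)
After Purchase 3: 801 on hand, pool $6,234.00 (≈ $7.7828 each)
Sale 1, sell 632: 632/801 × $6,234.00 → $4,918.71
Sale 2, sell 71: 71/169 × $1,315.29 → $552.57
Total COGS = $4,918.71 + $552.57 = $5,471.28
Ending inventory (cost pool remaining) = $762.72
Check: goods available $6,234.00 = COGS $5,471.28 + ending $762.72

COGS = $5,471.28; ending inventory = $762.72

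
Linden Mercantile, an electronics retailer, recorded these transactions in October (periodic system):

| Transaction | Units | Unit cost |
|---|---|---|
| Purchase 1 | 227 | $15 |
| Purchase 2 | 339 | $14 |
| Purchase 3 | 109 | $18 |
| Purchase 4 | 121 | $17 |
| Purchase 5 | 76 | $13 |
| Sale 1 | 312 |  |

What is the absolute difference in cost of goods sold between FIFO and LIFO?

$496

FIFO COGS: 227 @ $15 + 85 @ $14 = $4,595
LIFO COGS: 76 @ $13 + 121 @ $17 + 109 @ $18 + 6 @ $14 = $5,091
Difference = |$4,595 − $5,091| = $496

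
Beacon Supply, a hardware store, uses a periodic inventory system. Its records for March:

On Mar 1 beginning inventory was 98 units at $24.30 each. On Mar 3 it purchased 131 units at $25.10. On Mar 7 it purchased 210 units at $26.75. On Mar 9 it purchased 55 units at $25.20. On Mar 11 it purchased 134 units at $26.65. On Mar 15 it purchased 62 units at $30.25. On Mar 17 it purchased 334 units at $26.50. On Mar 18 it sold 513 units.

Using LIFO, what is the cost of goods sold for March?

COGS = $13,844.55

Mar 18, 513 sold [LIFO — newest first]: 334 @ $26.50 + 62 @ $30.25 + 117 @ $26.65 = $13,844.55
Ending inventory: 98 @ $24.30 + 131 @ $25.10 + 210 @ $26.75 + 55 @ $25.20 + 17 @ $26.65 = $13,126.05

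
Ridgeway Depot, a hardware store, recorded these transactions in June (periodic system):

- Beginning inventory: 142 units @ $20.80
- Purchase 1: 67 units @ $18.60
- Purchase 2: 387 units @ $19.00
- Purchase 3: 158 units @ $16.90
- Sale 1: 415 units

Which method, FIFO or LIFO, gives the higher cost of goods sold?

FIFO COGS: 142 @ $20.80 + 67 @ $18.60 + 206 @ $19.00 = $8,113.80
LIFO COGS: 158 @ $16.90 + 257 @ $19.00 = $7,553.20

FIFO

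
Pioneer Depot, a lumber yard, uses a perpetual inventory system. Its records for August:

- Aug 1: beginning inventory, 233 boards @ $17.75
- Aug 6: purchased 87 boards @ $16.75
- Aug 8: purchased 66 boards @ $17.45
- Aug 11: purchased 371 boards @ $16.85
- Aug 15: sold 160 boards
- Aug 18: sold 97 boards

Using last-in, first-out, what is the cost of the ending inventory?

Ending inventory = $8,665.60

Aug 15, 160 sold [LIFO — newest first]: 160 @ $16.85 = $2,696.00
Aug 18, 97 sold [LIFO — newest first]: 97 @ $16.85 = $1,634.45
Total COGS = $2,696.00 + $1,634.45 = $4,330.45
Ending inventory: 233 @ $17.75 + 87 @ $16.75 + 66 @ $17.45 + 114 @ $16.85 = $8,665.60
Check: goods available $12,996.05 = COGS $4,330.45 + ending $8,665.60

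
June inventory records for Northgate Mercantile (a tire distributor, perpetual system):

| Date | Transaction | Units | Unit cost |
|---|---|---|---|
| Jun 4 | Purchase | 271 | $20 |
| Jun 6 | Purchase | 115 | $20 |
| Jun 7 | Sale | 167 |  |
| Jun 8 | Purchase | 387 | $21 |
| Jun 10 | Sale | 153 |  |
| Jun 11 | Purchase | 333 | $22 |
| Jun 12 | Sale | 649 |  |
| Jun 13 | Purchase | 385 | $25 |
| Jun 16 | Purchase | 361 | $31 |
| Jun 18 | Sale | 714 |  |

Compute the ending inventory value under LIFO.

Ending inventory = $3,540

Jun 7, 167 sold [LIFO — newest first]: 115 @ $20 + 52 @ $20 = $3,340
Jun 10, 153 sold [LIFO — newest first]: 153 @ $21 = $3,213
Jun 12, 649 sold [LIFO — newest first]: 333 @ $22 + 234 @ $21 + 82 @ $20 = $13,880
Jun 18, 714 sold [LIFO — newest first]: 361 @ $31 + 353 @ $25 = $20,016
Total COGS = $3,340 + $3,213 + $13,880 + $20,016 = $40,449
Ending inventory: 137 @ $20 + 32 @ $25 = $3,540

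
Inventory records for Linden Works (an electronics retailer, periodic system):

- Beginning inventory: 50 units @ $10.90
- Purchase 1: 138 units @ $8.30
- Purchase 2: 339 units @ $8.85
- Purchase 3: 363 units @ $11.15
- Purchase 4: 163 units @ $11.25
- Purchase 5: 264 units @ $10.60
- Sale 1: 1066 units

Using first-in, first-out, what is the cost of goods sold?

COGS = $10,709.55

Sale 1 (1066) [FIFO — oldest first]: 50 @ $10.90 + 138 @ $8.30 + 339 @ $8.85 + 363 @ $11.15 + 163 @ $11.25 + 13 @ $10.60 = $10,709.55
Ending inventory: 251 @ $10.60 = $2,660.60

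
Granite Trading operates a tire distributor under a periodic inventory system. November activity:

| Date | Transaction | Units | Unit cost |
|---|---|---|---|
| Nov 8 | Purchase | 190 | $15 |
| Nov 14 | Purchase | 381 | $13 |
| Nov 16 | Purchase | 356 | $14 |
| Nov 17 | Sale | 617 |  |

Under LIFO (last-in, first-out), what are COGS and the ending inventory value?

COGS = $8,377; ending inventory = $4,410

Nov 17, 617 sold [LIFO — newest first]: 356 @ $14 + 261 @ $13 = $8,377
Ending inventory: 190 @ $15 + 120 @ $13 = $4,410
Check: goods available $12,787 = COGS $8,377 + ending $4,410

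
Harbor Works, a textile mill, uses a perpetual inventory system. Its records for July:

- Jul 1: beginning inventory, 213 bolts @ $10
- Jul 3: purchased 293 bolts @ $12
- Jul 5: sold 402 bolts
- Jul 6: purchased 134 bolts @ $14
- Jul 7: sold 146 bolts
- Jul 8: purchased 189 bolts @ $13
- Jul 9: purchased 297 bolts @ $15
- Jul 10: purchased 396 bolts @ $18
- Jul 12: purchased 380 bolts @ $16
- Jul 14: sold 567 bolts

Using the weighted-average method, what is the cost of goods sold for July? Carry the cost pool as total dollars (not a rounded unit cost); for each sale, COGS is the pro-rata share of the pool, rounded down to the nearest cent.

COGS = $15,265.19

After Jul 1: 213 on hand, pool $2,130.00 (≈ $10.0000 each)
After Jul 3: 506 on hand, pool $5,646.00 (≈ $11.1581 each)
Jul 5, sell 402: 402/506 × $5,646.00 → $4,485.55
After Jul 6: 238 on hand, pool $3,036.45 (≈ $12.7582 each)
Jul 7, sell 146: 146/238 × $3,036.45 → $1,862.69
After Jul 8: 281 on hand, pool $3,630.76 (≈ $12.9209 each)
After Jul 9: 578 on hand, pool $8,085.76 (≈ $13.9892 each)
After Jul 10: 974 on hand, pool $15,213.76 (≈ $15.6199 each)
After Jul 12: 1354 on hand, pool $21,293.76 (≈ $15.7266 each)
Jul 14, sell 567: 567/1354 × $21,293.76 → $8,916.95
Total COGS = $4,485.55 + $1,862.69 + $8,916.95 = $15,265.19
Ending inventory (cost pool remaining) = $12,376.81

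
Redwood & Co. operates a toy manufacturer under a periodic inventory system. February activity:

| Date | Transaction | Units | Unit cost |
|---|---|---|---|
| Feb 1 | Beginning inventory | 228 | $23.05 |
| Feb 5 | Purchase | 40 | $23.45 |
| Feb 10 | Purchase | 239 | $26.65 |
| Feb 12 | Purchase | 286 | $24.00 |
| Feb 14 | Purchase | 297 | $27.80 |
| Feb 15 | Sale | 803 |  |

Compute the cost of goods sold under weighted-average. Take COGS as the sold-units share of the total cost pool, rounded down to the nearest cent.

COGS = $20,394.24

Feb 15, sell 803: 803/1090 × $27,683.35 → $20,394.24
Ending inventory (cost pool remaining) = $7,289.11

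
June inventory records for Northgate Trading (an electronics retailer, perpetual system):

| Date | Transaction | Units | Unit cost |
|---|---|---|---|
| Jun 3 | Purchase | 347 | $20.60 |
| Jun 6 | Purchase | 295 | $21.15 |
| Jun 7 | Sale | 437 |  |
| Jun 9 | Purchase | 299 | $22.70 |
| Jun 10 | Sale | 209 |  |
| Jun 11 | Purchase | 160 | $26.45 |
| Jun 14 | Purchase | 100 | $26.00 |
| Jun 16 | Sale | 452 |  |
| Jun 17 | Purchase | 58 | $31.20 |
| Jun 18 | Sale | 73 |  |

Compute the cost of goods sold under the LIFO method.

COGS = $27,003.55

Jun 7, 437 sold [LIFO — newest first]: 295 @ $21.15 + 142 @ $20.60 = $9,164.45
Jun 10, 209 sold [LIFO — newest first]: 209 @ $22.70 = $4,744.30
Jun 16, 452 sold [LIFO — newest first]: 100 @ $26.00 + 160 @ $26.45 + 90 @ $22.70 + 102 @ $20.60 = $10,976.20
Jun 18, 73 sold [LIFO — newest first]: 58 @ $31.20 + 15 @ $20.60 = $2,118.60
Total COGS = $9,164.45 + $4,744.30 + $10,976.20 + $2,118.60 = $27,003.55
Ending inventory: 88 @ $20.60 = $1,812.80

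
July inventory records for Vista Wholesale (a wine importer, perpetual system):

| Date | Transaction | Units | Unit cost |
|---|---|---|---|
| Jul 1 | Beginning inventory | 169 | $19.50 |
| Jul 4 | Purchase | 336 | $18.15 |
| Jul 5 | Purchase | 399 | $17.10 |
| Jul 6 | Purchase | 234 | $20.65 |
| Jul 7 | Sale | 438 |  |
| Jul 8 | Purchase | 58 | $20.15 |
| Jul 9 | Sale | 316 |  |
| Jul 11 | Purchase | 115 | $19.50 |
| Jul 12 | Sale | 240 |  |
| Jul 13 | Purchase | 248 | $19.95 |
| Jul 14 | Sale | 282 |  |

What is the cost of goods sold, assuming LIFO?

COGS = $24,043.10

Jul 7, 438 sold [LIFO — newest first]: 234 @ $20.65 + 204 @ $17.10 = $8,320.50
Jul 9, 316 sold [LIFO — newest first]: 58 @ $20.15 + 195 @ $17.10 + 63 @ $18.15 = $5,646.65
Jul 12, 240 sold [LIFO — newest first]: 115 @ $19.50 + 125 @ $18.15 = $4,511.25
Jul 14, 282 sold [LIFO — newest first]: 248 @ $19.95 + 34 @ $18.15 = $5,564.70
Total COGS = $8,320.50 + $5,646.65 + $4,511.25 + $5,564.70 = $24,043.10
Ending inventory: 169 @ $19.50 + 114 @ $18.15 = $5,364.60
Check: goods available $29,407.70 = COGS $24,043.10 + ending $5,364.60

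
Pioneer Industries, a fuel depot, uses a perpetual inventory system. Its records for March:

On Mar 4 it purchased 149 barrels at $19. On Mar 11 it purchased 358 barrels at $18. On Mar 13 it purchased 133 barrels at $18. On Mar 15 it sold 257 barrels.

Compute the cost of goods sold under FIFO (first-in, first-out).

COGS = $4,775

Mar 15, 257 sold [FIFO — oldest first]: 149 @ $19 + 108 @ $18 = $4,775
Ending inventory: 250 @ $18 + 133 @ $18 = $6,894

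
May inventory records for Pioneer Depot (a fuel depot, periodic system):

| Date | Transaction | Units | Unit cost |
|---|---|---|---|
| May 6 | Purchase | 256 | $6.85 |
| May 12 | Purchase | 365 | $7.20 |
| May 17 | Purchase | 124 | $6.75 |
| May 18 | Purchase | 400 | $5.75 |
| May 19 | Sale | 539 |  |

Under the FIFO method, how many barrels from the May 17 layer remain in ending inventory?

124

May 19, 539 sold [FIFO — oldest first]: 256 @ $6.85 + 283 @ $7.20 = $3,791.20
Ending inventory: 82 @ $7.20 + 124 @ $6.75 + 400 @ $5.75 = $3,727.40
Check: goods available $7,518.60 = COGS $3,791.20 + ending $3,727.40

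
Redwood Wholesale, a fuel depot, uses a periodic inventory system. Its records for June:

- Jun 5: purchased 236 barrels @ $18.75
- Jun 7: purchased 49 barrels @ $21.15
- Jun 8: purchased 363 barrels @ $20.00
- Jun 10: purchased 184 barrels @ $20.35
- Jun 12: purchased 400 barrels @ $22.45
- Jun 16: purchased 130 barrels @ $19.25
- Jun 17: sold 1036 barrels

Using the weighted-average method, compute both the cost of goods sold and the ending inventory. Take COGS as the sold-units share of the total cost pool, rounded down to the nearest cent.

Jun 17, sell 1036: 1036/1362 × $27,948.25 → $21,258.72
Ending inventory (cost pool remaining) = $6,689.53

COGS = $21,258.72; ending inventory = $6,689.53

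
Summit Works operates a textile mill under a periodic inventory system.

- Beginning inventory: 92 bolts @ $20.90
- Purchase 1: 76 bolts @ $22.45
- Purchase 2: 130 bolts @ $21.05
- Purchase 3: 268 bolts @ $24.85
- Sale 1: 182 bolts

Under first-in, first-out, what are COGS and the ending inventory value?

Sale 1 (182) [FIFO — oldest first]: 92 @ $20.90 + 76 @ $22.45 + 14 @ $21.05 = $3,923.70
Ending inventory: 116 @ $21.05 + 268 @ $24.85 = $9,101.60

COGS = $3,923.70; ending inventory = $9,101.60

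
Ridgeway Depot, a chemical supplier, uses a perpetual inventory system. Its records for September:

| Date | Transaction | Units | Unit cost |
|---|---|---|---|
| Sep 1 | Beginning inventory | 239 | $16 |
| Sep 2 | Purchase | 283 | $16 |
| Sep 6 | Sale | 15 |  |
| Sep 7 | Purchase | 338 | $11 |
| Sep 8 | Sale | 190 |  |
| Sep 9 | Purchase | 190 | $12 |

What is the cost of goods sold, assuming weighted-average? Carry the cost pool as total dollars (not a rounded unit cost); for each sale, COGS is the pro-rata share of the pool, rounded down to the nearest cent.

COGS = $2,900.00

After Sep 1: 239 on hand, pool $3,824.00 (≈ $16.0000 each)
After Sep 2: 522 on hand, pool $8,352.00 (≈ $16.0000 each)
Sep 6, sell 15: 15/522 × $8,352.00 → $240.00
After Sep 7: 845 on hand, pool $11,830.00 (≈ $14.0000 each)
Sep 8, sell 190: 190/845 × $11,830.00 → $2,660.00
After Sep 9: 845 on hand, pool $11,450.00 (≈ $13.5503 each)
Total COGS = $240.00 + $2,660.00 = $2,900.00
Ending inventory (cost pool remaining) = $11,450.00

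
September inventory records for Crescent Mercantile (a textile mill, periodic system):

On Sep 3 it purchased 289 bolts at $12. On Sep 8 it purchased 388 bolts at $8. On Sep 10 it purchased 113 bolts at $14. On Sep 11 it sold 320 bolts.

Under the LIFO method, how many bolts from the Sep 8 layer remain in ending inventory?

181

Sep 11, 320 sold [LIFO — newest first]: 113 @ $14 + 207 @ $8 = $3,238
Ending inventory: 289 @ $12 + 181 @ $8 = $4,916
Check: goods available $8,154 = COGS $3,238 + ending $4,916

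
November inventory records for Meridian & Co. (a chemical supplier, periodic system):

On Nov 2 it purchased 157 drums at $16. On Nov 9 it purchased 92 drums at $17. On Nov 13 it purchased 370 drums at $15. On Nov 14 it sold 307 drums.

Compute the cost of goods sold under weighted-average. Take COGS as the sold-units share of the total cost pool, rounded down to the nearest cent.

Nov 14, sell 307: 307/619 × $9,626.00 → $4,774.12
Ending inventory (cost pool remaining) = $4,851.88

COGS = $4,774.12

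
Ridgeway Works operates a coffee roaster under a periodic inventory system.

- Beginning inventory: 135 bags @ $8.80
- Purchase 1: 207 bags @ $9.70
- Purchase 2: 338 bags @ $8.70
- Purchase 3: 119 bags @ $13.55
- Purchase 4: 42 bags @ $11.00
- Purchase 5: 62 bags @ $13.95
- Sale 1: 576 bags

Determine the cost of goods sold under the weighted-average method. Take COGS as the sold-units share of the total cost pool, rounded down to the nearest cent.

COGS = $5,789.24

Sale 1, sell 576: 576/903 × $9,075.85 → $5,789.24
Ending inventory (cost pool remaining) = $3,286.61
Check: goods available $9,075.85 = COGS $5,789.24 + ending $3,286.61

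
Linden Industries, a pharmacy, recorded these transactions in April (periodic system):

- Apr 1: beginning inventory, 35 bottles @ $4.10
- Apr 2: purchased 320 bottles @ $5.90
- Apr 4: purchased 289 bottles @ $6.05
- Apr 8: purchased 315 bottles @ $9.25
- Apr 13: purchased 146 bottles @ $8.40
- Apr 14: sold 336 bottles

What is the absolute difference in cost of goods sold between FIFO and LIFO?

$1,064.50

FIFO COGS: 35 @ $4.10 + 301 @ $5.90 = $1,919.40
LIFO COGS: 146 @ $8.40 + 190 @ $9.25 = $2,983.90
Difference = |$1,919.40 − $2,983.90| = $1,064.50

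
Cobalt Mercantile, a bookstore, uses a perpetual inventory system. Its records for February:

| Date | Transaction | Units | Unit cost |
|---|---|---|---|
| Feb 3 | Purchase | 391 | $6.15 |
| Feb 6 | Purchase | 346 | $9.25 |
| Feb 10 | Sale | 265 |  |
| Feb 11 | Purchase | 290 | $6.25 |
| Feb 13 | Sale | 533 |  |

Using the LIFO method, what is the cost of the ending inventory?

Ending inventory = $1,408.35

Feb 10, 265 sold [LIFO — newest first]: 265 @ $9.25 = $2,451.25
Feb 13, 533 sold [LIFO — newest first]: 290 @ $6.25 + 81 @ $9.25 + 162 @ $6.15 = $3,558.05
Total COGS = $2,451.25 + $3,558.05 = $6,009.30
Ending inventory: 229 @ $6.15 = $1,408.35
Check: goods available $7,417.65 = COGS $6,009.30 + ending $1,408.35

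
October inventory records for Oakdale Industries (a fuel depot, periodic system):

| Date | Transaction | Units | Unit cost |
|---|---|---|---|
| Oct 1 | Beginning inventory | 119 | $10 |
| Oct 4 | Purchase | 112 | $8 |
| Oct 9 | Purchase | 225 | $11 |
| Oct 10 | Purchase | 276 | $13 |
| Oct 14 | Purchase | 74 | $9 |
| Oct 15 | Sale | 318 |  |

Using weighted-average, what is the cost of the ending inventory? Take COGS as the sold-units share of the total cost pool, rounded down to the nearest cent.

Ending inventory = $5,337.13

Oct 15, sell 318: 318/806 × $8,815.00 → $3,477.87
Ending inventory (cost pool remaining) = $5,337.13
Check: goods available $8,815.00 = COGS $3,477.87 + ending $5,337.13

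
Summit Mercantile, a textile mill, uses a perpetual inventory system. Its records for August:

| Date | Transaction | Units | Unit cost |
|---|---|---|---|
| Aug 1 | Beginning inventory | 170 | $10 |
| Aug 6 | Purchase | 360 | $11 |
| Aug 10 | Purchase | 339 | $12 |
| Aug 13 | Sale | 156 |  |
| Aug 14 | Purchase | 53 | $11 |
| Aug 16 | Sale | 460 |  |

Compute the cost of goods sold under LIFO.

COGS = $7,115

Aug 13, 156 sold [LIFO — newest first]: 156 @ $12 = $1,872
Aug 16, 460 sold [LIFO — newest first]: 53 @ $11 + 183 @ $12 + 224 @ $11 = $5,243
Total COGS = $1,872 + $5,243 = $7,115
Ending inventory: 170 @ $10 + 136 @ $11 = $3,196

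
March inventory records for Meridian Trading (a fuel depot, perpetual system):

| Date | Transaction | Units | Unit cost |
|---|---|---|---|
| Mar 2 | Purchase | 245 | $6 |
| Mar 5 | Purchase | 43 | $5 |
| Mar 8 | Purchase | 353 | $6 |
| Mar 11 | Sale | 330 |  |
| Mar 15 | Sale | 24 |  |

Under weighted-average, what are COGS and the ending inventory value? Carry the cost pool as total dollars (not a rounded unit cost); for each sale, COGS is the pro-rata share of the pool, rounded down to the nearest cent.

COGS = $2,100.25; ending inventory = $1,702.75

After Mar 2: 245 on hand, pool $1,470.00 (≈ $6.0000 each)
After Mar 5: 288 on hand, pool $1,685.00 (≈ $5.8507 each)
After Mar 8: 641 on hand, pool $3,803.00 (≈ $5.9329 each)
Mar 11, sell 330: 330/641 × $3,803.00 → $1,957.86
Mar 15, sell 24: 24/311 × $1,845.14 → $142.39
Total COGS = $1,957.86 + $142.39 = $2,100.25
Ending inventory (cost pool remaining) = $1,702.75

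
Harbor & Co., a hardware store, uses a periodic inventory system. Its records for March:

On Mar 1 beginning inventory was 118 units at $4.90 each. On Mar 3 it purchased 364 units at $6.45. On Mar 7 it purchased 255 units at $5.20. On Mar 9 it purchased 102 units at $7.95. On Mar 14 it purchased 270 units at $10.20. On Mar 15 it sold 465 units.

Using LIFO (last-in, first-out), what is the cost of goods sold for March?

COGS = $4,048.50

Mar 15, 465 sold [LIFO — newest first]: 270 @ $10.20 + 102 @ $7.95 + 93 @ $5.20 = $4,048.50
Ending inventory: 118 @ $4.90 + 364 @ $6.45 + 162 @ $5.20 = $3,768.40
Check: goods available $7,816.90 = COGS $4,048.50 + ending $3,768.40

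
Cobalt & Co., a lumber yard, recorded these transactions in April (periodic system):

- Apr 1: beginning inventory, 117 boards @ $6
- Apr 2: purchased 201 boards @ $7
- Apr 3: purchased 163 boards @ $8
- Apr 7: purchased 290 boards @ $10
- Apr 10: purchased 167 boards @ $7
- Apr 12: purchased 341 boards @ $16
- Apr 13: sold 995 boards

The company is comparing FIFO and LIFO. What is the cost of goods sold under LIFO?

COGS = $11,067

FIFO COGS: 117 @ $6 + 201 @ $7 + 163 @ $8 + 290 @ $10 + 167 @ $7 + 57 @ $16 = $8,394
LIFO COGS: 341 @ $16 + 167 @ $7 + 290 @ $10 + 163 @ $8 + 34 @ $7 = $11,067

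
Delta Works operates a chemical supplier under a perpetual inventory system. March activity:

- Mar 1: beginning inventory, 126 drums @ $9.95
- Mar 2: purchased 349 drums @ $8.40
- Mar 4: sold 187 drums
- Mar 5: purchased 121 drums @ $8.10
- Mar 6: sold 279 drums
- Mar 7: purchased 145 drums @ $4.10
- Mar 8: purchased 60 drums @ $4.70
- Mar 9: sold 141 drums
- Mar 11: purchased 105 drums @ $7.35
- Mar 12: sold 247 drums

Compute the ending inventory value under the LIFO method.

Mar 4, 187 sold [LIFO — newest first]: 187 @ $8.40 = $1,570.80
Mar 6, 279 sold [LIFO — newest first]: 121 @ $8.10 + 158 @ $8.40 = $2,307.30
Mar 9, 141 sold [LIFO — newest first]: 60 @ $4.70 + 81 @ $4.10 = $614.10
Mar 12, 247 sold [LIFO — newest first]: 105 @ $7.35 + 64 @ $4.10 + 4 @ $8.40 + 74 @ $9.95 = $1,804.05
Total COGS = $1,570.80 + $2,307.30 + $614.10 + $1,804.05 = $6,296.25
Ending inventory: 52 @ $9.95 = $517.40

Ending inventory = $517.40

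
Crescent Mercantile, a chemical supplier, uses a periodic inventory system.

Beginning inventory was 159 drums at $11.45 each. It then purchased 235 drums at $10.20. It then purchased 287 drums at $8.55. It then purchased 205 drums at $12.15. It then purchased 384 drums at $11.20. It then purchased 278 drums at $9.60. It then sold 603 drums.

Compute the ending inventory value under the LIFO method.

Sale 1 (603) [LIFO — newest first]: 278 @ $9.60 + 325 @ $11.20 = $6,308.80
Ending inventory: 159 @ $11.45 + 235 @ $10.20 + 287 @ $8.55 + 205 @ $12.15 + 59 @ $11.20 = $9,822.95
Check: goods available $16,131.75 = COGS $6,308.80 + ending $9,822.95

Ending inventory = $9,822.95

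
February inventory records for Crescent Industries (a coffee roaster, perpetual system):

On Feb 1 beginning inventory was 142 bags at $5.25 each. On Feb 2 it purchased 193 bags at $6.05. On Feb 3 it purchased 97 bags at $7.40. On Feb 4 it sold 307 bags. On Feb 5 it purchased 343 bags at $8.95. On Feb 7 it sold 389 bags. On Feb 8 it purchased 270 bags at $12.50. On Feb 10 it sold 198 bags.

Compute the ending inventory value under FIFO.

Ending inventory = $1,887.50

Feb 4, 307 sold [FIFO — oldest first]: 142 @ $5.25 + 165 @ $6.05 = $1,743.75
Feb 7, 389 sold [FIFO — oldest first]: 28 @ $6.05 + 97 @ $7.40 + 264 @ $8.95 = $3,250.00
Feb 10, 198 sold [FIFO — oldest first]: 79 @ $8.95 + 119 @ $12.50 = $2,194.55
Total COGS = $1,743.75 + $3,250.00 + $2,194.55 = $7,188.30
Ending inventory: 151 @ $12.50 = $1,887.50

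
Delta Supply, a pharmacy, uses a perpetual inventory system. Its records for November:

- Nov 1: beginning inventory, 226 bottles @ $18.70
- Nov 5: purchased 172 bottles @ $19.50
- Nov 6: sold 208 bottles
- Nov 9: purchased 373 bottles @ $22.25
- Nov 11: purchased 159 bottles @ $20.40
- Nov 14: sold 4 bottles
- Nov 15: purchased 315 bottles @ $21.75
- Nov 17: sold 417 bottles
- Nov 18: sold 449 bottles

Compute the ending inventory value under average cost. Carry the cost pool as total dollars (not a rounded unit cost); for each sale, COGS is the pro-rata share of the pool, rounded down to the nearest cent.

Ending inventory = $3,545.13

After Nov 1: 226 on hand, pool $4,226.20 (≈ $18.7000 each)
After Nov 5: 398 on hand, pool $7,580.20 (≈ $19.0457 each)
Nov 6, sell 208: 208/398 × $7,580.20 → $3,961.51
After Nov 9: 563 on hand, pool $11,917.94 (≈ $21.1686 each)
After Nov 11: 722 on hand, pool $15,161.54 (≈ $20.9994 each)
Nov 14, sell 4: 4/722 × $15,161.54 → $83.99
After Nov 15: 1033 on hand, pool $21,928.80 (≈ $21.2283 each)
Nov 17, sell 417: 417/1033 × $21,928.80 → $8,852.18
Nov 18, sell 449: 449/616 × $13,076.62 → $9,531.49
Total COGS = $3,961.51 + $83.99 + $8,852.18 + $9,531.49 = $22,429.17
Ending inventory (cost pool remaining) = $3,545.13
Check: goods available $25,974.30 = COGS $22,429.17 + ending $3,545.13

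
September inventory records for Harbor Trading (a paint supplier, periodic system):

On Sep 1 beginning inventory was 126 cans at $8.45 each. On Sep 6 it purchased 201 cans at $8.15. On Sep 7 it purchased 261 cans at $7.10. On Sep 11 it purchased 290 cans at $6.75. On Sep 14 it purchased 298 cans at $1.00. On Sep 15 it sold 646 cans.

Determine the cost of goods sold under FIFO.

Sep 15, 646 sold [FIFO — oldest first]: 126 @ $8.45 + 201 @ $8.15 + 261 @ $7.10 + 58 @ $6.75 = $4,947.45
Ending inventory: 232 @ $6.75 + 298 @ $1.00 = $1,864.00

COGS = $4,947.45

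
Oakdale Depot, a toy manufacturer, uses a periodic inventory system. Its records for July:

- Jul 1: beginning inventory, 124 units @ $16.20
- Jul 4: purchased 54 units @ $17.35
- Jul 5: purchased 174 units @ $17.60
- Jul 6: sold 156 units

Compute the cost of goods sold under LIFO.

COGS = $2,745.60

Jul 6, 156 sold [LIFO — newest first]: 156 @ $17.60 = $2,745.60
Ending inventory: 124 @ $16.20 + 54 @ $17.35 + 18 @ $17.60 = $3,262.50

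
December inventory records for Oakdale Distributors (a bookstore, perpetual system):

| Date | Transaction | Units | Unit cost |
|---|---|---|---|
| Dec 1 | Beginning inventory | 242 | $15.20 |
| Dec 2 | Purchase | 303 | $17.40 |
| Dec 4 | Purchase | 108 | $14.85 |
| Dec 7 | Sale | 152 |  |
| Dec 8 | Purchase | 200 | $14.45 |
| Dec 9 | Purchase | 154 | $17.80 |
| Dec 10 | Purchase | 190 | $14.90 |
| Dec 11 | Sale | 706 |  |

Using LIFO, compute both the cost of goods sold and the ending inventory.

Dec 7, 152 sold [LIFO — newest first]: 108 @ $14.85 + 44 @ $17.40 = $2,369.40
Dec 11, 706 sold [LIFO — newest first]: 190 @ $14.90 + 154 @ $17.80 + 200 @ $14.45 + 162 @ $17.40 = $11,281.00
Total COGS = $2,369.40 + $11,281.00 = $13,650.40
Ending inventory: 242 @ $15.20 + 97 @ $17.40 = $5,366.20
Check: goods available $19,016.60 = COGS $13,650.40 + ending $5,366.20

COGS = $13,650.40; ending inventory = $5,366.20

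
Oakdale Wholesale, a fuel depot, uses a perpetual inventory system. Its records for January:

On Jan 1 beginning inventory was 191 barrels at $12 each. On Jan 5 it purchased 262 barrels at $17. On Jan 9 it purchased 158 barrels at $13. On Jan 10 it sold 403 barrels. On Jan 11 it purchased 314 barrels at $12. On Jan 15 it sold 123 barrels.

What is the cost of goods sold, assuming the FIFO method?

COGS = $7,695

Jan 10, 403 sold [FIFO — oldest first]: 191 @ $12 + 212 @ $17 = $5,896
Jan 15, 123 sold [FIFO — oldest first]: 50 @ $17 + 73 @ $13 = $1,799
Total COGS = $5,896 + $1,799 = $7,695
Ending inventory: 85 @ $13 + 314 @ $12 = $4,873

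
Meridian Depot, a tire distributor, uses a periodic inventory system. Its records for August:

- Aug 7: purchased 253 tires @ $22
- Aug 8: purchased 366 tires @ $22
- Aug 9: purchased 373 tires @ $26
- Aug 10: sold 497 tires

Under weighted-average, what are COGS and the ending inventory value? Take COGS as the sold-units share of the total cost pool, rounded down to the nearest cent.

Aug 10, sell 497: 497/992 × $23,316.00 → $11,681.50
Ending inventory (cost pool remaining) = $11,634.50
Check: goods available $23,316.00 = COGS $11,681.50 + ending $11,634.50

COGS = $11,681.50; ending inventory = $11,634.50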